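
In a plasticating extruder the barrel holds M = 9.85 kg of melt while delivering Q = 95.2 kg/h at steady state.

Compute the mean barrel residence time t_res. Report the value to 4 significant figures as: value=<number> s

value=372.5 s

Throughput in SI: Q_s = 95.2 kg/h ÷ 3600 s/h = 0.0264444 kg/s
t_res = M / Q_s = 9.85 ÷ 0.0264444 = 372.479 s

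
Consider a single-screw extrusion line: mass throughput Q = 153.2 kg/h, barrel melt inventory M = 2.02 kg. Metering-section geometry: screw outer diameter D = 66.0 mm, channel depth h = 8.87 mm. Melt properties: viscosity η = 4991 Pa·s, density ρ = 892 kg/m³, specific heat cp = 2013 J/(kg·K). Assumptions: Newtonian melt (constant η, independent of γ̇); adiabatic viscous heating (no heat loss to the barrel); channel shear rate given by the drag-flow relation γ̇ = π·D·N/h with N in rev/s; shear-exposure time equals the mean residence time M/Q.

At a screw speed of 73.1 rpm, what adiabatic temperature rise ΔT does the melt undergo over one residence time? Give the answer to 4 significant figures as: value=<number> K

Throughput in SI: Q_s = 153.2 kg/h ÷ 3600 s/h = 0.0425556 kg/s
t_res = M / Q_s = 2.02 ÷ 0.0425556 = 47.4674 s
Convert to SI: D = 0.066 m, h = 0.00887 m, N = 73.1/60 = 1.21833 rev/s
Shear rate: γ̇ = πDN/h = π·0.066·1.21833/0.00887 = 28.4798 s⁻¹
ΔT = η·γ̇²·t_res / (ρ·cp) = 4991 · (28.4798)² · 47.4674 / (892 · 2013) = 107.015 K

value=107.0 K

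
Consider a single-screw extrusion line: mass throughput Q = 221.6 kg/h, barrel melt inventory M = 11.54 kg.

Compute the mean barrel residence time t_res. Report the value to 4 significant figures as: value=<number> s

Q_s = Q / 3600 = 221.6 / 3600 = 0.0615556 kg/s
Mean residence time: t_res = M/Q_s = 11.54 kg / 0.0615556 kg/s = 187.473 s

value=187.5 s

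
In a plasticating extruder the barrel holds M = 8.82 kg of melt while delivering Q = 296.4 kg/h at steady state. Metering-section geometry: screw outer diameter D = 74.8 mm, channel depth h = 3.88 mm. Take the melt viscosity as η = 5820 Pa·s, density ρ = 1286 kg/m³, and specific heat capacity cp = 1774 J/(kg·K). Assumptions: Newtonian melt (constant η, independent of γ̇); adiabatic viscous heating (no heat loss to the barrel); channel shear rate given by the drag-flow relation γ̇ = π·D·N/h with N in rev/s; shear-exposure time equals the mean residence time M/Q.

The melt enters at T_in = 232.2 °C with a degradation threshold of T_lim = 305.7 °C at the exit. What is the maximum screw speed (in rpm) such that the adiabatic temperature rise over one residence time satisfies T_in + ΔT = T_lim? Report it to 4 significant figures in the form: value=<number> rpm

value=16.25 rpm

Throughput in SI: Q_s = 296.4 kg/h ÷ 3600 s/h = 0.0823333 kg/s
t_res = M / Q_s = 8.82 ÷ 0.0823333 = 107.126 s
Geometry in SI: D = 74.8 mm → 0.0748 m, h = 3.88 mm → 0.00388 m
ΔT_a = T_lim − T_in = 305.7 °C − 232.2 °C = 73.5 K
Invert ΔT = ηγ̇²t_res/(ρcp) for γ̇: γ̇_max² = ΔT_a ρ cp / (η t_res) = 73.5·1286·1774 / (5820·107.126) = 268.947 s⁻²
γ̇_max = √268.947 = 16.3996 s⁻¹
Solve γ̇ = πDN/h for N: N_max = γ̇_max·h/(π·D) = 16.3996 × 0.00388 / (π × 0.0748) = 0.270778 rev/s = 16.2467 rpm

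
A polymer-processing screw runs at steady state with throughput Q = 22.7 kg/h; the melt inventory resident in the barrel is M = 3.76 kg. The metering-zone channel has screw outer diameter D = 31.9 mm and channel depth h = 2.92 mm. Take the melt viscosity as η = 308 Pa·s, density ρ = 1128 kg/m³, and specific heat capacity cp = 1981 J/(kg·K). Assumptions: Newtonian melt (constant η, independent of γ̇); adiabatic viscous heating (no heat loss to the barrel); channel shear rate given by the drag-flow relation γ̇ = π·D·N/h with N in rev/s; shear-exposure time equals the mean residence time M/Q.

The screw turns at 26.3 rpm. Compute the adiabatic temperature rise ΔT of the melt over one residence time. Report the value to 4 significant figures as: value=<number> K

Convert throughput: Q = 22.7 kg/h = 22.7/3600 = 0.00630556 kg/s
Mean residence time: t_res = M/Q_s = 3.76 kg / 0.00630556 kg/s = 596.3 s
Convert to SI: D = 0.0319 m, h = 0.00292 m, N = 26.3/60 = 0.438333 rev/s
Shear rate: γ̇ = πDN/h = π·0.0319·0.438333/0.00292 = 15.044 s⁻¹
Adiabatic rise: ΔT = η γ̇² t_res / (ρ cp) = 308·(15.044)²·596.3 / (1128·1981) = 18.6014 K

value=18.60 K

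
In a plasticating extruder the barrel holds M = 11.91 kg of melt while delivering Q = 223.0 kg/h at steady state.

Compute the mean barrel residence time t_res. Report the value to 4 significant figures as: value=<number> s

Convert throughput: Q = 223.0 kg/h = 223.0/3600 = 0.0619444 kg/s
t_res = M / Q_s = 11.91 ÷ 0.0619444 = 192.269 s

value=192.3 s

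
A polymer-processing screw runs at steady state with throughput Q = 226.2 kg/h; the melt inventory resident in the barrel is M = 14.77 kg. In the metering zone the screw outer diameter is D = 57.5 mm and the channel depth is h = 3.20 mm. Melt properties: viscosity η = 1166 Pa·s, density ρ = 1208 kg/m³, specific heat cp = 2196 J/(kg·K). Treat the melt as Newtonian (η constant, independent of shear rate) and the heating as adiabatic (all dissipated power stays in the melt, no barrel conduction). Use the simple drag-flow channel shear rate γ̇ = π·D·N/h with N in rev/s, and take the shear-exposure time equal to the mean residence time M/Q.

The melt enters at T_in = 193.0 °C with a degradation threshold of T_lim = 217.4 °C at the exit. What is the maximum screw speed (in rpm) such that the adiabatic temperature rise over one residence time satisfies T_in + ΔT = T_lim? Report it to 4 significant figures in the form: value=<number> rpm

value=16.33 rpm

Throughput in SI: Q_s = 226.2 kg/h ÷ 3600 s/h = 0.0628333 kg/s
t_res = M / Q_s = 14.77 / 0.0628333 = 235.066 s
Convert to metres: D = 0.0575 m, h = 0.0032 m
ΔT_a = T_lim − T_in = 217.4 − 193.0 = 24.4 K
γ̇_max² = ΔT_a·ρ·cp/(η·t_res) = 24.4·1208·2196/(1166·235.066) = 236.157 s⁻²
γ̇_max = √236.157 = 15.3674 s⁻¹
Solve γ̇ = πDN/h for N: N_max = γ̇_max·h/(π·D) = 15.3674 × 0.0032 / (π × 0.0575) = 0.272228 rev/s = 16.3337 rpm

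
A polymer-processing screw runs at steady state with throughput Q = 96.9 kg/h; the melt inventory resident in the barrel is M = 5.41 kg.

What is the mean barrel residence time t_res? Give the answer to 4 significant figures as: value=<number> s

Convert throughput: Q = 96.9 kg/h = 96.9/3600 = 0.0269167 kg/s
Mean residence time: t_res = M/Q_s = 5.41 kg / 0.0269167 kg/s = 200.991 s

value=201.0 s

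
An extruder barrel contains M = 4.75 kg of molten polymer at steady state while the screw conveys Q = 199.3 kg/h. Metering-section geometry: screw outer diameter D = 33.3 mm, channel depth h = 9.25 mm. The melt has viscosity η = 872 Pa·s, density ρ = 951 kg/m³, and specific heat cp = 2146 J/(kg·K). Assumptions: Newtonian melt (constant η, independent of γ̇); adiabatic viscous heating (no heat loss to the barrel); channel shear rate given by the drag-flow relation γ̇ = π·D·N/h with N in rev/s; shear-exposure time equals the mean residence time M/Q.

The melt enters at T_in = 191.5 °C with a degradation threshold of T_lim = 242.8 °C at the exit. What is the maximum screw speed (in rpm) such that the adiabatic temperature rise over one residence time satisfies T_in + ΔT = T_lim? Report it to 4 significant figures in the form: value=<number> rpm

Throughput in SI: Q_s = 199.3 kg/h ÷ 3600 s/h = 0.0553611 kg/s
t_res = M / Q_s = 4.75 / 0.0553611 = 85.8003 s
D = 33.3 mm = 0.0333 m;  h = 9.25 mm = 0.00925 m
ΔT_a = T_lim − T_in = 242.8 − 191.5 = 51.3 K
Invert ΔT = ηγ̇²t_res/(ρcp) for γ̇: γ̇_max² = ΔT_a ρ cp / (η t_res) = 51.3·951·2146 / (872·85.8003) = 1399.34 s⁻²
Take the square root: γ̇_max = √(1399.34) = 37.4077 s⁻¹
Solve γ̇ = πDN/h for N: N_max = γ̇_max·h/(π·D) = 37.4077 × 0.00925 / (π × 0.0333) = 3.30757 rev/s = 198.454 rpm

value=198.5 rpm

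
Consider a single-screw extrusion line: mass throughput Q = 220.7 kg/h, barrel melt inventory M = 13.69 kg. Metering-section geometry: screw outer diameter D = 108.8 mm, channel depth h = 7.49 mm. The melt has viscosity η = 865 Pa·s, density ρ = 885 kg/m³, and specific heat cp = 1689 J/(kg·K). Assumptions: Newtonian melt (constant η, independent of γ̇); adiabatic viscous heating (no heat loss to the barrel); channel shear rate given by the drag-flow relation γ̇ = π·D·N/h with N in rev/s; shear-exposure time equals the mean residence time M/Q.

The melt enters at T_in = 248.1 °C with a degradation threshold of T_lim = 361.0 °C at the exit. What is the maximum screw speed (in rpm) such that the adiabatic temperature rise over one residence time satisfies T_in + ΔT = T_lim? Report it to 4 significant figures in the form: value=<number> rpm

Convert throughput: Q = 220.7 kg/h = 220.7/3600 = 0.0613056 kg/s
t_res = M / Q_s = 13.69 / 0.0613056 = 223.308 s
Geometry in SI: D = 108.8 mm → 0.1088 m, h = 7.49 mm → 0.00749 m
ΔT_a = T_lim − T_in = 361.0 − 248.1 = 112.9 K
Invert ΔT = ηγ̇²t_res/(ρcp) for γ̇: γ̇_max² = ΔT_a ρ cp / (η t_res) = 112.9·885·1689 / (865·223.308) = 873.669 s⁻²
γ̇_max = sqrt(873.669) = 29.5579 s⁻¹
N_max = γ̇_max h / (πD) = 29.5579·0.00749/(π·0.1088) = 0.647704 rev/s → ×60 = 38.8622 rpm

value=38.86 rpm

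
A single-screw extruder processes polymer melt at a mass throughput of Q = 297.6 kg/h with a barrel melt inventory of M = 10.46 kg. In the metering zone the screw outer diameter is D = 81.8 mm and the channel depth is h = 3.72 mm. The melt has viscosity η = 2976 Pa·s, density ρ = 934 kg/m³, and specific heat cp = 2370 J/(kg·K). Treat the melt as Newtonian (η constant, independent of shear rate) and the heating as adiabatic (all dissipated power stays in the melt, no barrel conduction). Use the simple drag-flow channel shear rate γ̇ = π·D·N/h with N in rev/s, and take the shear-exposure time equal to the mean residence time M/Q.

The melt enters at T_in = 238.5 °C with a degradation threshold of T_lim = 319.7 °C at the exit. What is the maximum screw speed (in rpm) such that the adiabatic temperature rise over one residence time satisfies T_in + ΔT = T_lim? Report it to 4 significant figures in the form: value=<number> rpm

value=18.98 rpm

Throughput in SI: Q_s = 297.6 kg/h ÷ 3600 s/h = 0.0826667 kg/s
t_res = M / Q_s = 10.46 ÷ 0.0826667 = 126.532 s
Convert to metres: D = 0.0818 m, h = 0.00372 m
ΔT_a = T_lim − T_in = 319.7 °C − 238.5 °C = 81.2 K
γ̇_max² = ΔT_a·ρ·cp/(η·t_res) = 81.2·934·2370/(2976·126.532) = 477.328 s⁻²
Take the square root: γ̇_max = √(477.328) = 21.8478 s⁻¹
Solve γ̇ = πDN/h for N: N_max = γ̇_max·h/(π·D) = 21.8478 × 0.00372 / (π × 0.0818) = 0.316263 rev/s = 18.9758 rpm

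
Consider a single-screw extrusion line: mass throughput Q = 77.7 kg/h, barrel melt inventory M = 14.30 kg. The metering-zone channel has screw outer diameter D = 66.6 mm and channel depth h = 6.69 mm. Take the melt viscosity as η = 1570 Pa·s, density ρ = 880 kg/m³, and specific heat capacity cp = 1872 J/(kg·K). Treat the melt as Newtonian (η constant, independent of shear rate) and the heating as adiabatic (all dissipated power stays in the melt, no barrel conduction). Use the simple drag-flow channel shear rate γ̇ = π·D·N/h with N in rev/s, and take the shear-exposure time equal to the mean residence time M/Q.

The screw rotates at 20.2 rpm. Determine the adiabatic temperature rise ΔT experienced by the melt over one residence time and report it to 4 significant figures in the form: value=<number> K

Convert throughput: Q = 77.7 kg/h = 77.7/3600 = 0.0215833 kg/s
t_res = M / Q_s = 14.30 ÷ 0.0215833 = 662.548 s
Geometry in metres: D = 66.6 mm → 0.0666 m, h = 6.69 mm → 0.00669 m; screw speed N = 20.2 rpm = 0.336667 rev/s
γ̇ = π D N / h = (π)(0.0666)(0.336667) / 0.00669 = 10.5293 s⁻¹
ΔT = η·γ̇²·t_res / (ρ·cp) = 1570 · (10.5293)² · 662.548 / (880 · 1872) = 70.0043 K

value=70.00 K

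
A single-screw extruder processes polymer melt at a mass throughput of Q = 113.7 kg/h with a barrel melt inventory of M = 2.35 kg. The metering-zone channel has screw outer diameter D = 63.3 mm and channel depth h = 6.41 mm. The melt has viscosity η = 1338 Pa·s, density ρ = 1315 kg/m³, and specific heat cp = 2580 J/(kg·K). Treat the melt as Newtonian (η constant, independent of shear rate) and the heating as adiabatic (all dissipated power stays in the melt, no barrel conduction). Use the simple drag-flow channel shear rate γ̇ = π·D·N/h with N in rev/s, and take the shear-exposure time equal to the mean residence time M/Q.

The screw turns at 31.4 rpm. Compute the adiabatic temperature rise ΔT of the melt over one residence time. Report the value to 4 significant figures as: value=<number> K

value=7.735 K

Q_s = Q / 3600 = 113.7 / 3600 = 0.0315833 kg/s
t_res = M / Q_s = 2.35 / 0.0315833 = 74.4063 s
Geometry in metres: D = 63.3 mm → 0.0633 m, h = 6.41 mm → 0.00641 m; screw speed N = 31.4 rpm = 0.523333 rev/s
γ̇ = π D N / h = (π)(0.0633)(0.523333) / 0.00641 = 16.2358 s⁻¹
ΔT = η·γ̇²·t_res / (ρ·cp) = 1338 · (16.2358)² · 74.4063 / (1315 · 2580) = 7.73514 K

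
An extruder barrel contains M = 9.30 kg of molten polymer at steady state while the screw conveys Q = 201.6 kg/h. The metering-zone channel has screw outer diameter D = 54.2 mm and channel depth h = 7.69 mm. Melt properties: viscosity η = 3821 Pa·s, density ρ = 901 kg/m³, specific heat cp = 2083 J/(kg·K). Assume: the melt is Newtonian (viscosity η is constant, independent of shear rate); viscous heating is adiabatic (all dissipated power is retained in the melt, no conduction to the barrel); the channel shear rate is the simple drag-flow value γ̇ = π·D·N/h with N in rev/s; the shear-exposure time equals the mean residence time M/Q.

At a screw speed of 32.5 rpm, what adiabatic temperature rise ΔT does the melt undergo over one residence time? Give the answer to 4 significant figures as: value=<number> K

Convert throughput: Q = 201.6 kg/h = 201.6/3600 = 0.056 kg/s
t_res = M / Q_s = 9.30 ÷ 0.056 = 166.071 s
Convert to SI: D = 0.0542 m, h = 0.00769 m, N = 32.5/60 = 0.541667 rev/s
γ̇ = π D N / h = (π)(0.0542)(0.541667) / 0.00769 = 11.9937 s⁻¹
Adiabatic rise: ΔT = η γ̇² t_res / (ρ cp) = 3821·(11.9937)²·166.071 / (901·2083) = 48.6371 K

value=48.64 K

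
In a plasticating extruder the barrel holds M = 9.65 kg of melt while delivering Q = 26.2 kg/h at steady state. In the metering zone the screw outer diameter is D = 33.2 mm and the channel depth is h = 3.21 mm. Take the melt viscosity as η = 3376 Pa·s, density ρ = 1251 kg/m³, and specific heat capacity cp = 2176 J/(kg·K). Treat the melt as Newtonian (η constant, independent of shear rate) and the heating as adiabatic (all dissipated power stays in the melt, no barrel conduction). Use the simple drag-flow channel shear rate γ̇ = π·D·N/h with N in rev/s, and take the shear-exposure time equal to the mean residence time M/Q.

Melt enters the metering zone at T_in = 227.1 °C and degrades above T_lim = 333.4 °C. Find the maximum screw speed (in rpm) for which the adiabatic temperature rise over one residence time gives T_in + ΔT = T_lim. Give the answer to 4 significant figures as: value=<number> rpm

Convert throughput: Q = 26.2 kg/h = 26.2/3600 = 0.00727778 kg/s
t_res = M / Q_s = 9.65 / 0.00727778 = 1325.95 s
Convert to metres: D = 0.0332 m, h = 0.00321 m
ΔT_a = T_lim − T_in = 333.4 − 227.1 = 106.3 K
Invert ΔT = ηγ̇²t_res/(ρcp) for γ̇: γ̇_max² = ΔT_a ρ cp / (η t_res) = 106.3·1251·2176 / (3376·1325.95) = 64.6426 s⁻²
γ̇_max = sqrt(64.6426) = 8.04006 s⁻¹
N_max = γ̇_max h / (πD) = 8.04006·0.00321/(π·0.0332) = 0.247444 rev/s → ×60 = 14.8466 rpm

value=14.85 rpm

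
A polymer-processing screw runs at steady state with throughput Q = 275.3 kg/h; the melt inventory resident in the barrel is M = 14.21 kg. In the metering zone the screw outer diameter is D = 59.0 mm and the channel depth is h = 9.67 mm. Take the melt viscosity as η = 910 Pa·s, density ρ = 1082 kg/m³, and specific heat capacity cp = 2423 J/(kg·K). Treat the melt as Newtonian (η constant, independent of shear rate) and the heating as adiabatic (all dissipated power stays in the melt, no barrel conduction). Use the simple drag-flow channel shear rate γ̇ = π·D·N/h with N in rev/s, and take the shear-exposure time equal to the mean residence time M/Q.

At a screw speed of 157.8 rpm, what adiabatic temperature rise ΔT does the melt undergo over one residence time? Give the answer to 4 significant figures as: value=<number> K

value=163.9 K

Q_s = Q / 3600 = 275.3 / 3600 = 0.0764722 kg/s
t_res = M / Q_s = 14.21 ÷ 0.0764722 = 185.819 s
D = 59.0 mm = 0.059 m;  h = 9.67 mm = 0.00967 m;  N = 157.8 rpm / 60 = 2.63 rev/s
γ̇ = π·D·N / h = π · 0.059 · 2.63 / 0.00967 = 50.4117 s⁻¹
Adiabatic rise: ΔT = η γ̇² t_res / (ρ cp) = 910·(50.4117)²·185.819 / (1082·2423) = 163.913 K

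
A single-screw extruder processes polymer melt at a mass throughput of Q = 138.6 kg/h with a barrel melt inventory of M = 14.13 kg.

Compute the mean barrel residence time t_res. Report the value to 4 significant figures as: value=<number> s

value=367.0 s

Q_s = Q / 3600 = 138.6 / 3600 = 0.0385 kg/s
t_res = M / Q_s = 14.13 / 0.0385 = 367.013 s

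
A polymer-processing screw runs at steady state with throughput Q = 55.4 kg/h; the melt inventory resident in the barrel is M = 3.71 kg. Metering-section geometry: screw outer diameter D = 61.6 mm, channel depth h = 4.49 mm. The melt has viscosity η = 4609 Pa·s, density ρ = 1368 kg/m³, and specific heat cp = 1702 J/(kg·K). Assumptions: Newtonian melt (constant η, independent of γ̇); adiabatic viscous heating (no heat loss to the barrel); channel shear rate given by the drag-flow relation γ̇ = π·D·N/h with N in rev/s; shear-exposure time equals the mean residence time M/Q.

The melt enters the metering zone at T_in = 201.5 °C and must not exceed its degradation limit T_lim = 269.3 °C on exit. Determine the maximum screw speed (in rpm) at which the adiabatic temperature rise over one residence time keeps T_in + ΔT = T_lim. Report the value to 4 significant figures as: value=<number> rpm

Convert throughput: Q = 55.4 kg/h = 55.4/3600 = 0.0153889 kg/s
t_res = M / Q_s = 3.71 ÷ 0.0153889 = 241.083 s
D = 61.6 mm = 0.0616 m;  h = 4.49 mm = 0.00449 m
ΔT_a = T_lim − T_in = 269.3 − 201.5 = 67.8 K
γ̇_max² = ΔT_a·ρ·cp / (η·t_res) = [67.8 × 1368 × 1702] / [4609 × 241.083] = 142.07 s⁻²
γ̇_max = √142.07 = 11.9193 s⁻¹
N_max = γ̇_max h / (πD) = 11.9193·0.00449/(π·0.0616) = 0.276546 rev/s → ×60 = 16.5927 rpm

value=16.59 rpm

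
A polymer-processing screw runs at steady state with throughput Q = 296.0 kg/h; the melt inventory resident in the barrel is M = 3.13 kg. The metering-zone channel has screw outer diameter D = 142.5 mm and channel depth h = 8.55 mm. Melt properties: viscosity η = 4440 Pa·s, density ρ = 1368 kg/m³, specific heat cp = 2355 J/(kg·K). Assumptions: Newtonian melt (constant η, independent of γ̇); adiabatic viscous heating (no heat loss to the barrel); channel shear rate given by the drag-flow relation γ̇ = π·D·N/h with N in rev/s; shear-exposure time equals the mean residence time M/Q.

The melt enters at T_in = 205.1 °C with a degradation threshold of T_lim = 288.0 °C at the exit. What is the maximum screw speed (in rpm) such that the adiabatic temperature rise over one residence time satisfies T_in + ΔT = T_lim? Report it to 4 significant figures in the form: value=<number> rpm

value=45.55 rpm

Convert throughput: Q = 296.0 kg/h = 296.0/3600 = 0.0822222 kg/s
Mean residence time: t_res = M/Q_s = 3.13 kg / 0.0822222 kg/s = 38.0676 s
Convert to metres: D = 0.1425 m, h = 0.00855 m
ΔT_a = T_lim − T_in = 288.0 − 205.1 = 82.9 K
Invert ΔT = ηγ̇²t_res/(ρcp) for γ̇: γ̇_max² = ΔT_a ρ cp / (η t_res) = 82.9·1368·2355 / (4440·38.0676) = 1580.13 s⁻²
γ̇_max = sqrt(1580.13) = 39.7509 s⁻¹
N_max = γ̇_max·h / (π·D) = 39.7509 · 0.00855 / (π · 0.1425) = 0.759186 rev/s = 45.5512 rpm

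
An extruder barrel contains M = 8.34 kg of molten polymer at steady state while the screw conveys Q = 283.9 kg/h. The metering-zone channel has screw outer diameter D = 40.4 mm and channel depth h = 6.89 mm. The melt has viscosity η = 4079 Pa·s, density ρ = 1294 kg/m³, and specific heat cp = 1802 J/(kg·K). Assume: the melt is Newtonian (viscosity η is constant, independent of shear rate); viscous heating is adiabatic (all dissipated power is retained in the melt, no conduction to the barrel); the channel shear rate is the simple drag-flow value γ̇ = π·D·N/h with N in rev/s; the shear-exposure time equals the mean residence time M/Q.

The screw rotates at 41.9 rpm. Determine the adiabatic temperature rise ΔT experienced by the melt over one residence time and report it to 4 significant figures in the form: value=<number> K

value=30.61 K

Throughput in SI: Q_s = 283.9 kg/h ÷ 3600 s/h = 0.0788611 kg/s
t_res = M / Q_s = 8.34 / 0.0788611 = 105.756 s
Convert to SI: D = 0.0404 m, h = 0.00689 m, N = 41.9/60 = 0.698333 rev/s
Shear rate: γ̇ = πDN/h = π·0.0404·0.698333/0.00689 = 12.864 s⁻¹
ΔT = η·γ̇²·t_res / (ρ·cp) = 4079 · (12.864)² · 105.756 / (1294 · 1802) = 30.6138 K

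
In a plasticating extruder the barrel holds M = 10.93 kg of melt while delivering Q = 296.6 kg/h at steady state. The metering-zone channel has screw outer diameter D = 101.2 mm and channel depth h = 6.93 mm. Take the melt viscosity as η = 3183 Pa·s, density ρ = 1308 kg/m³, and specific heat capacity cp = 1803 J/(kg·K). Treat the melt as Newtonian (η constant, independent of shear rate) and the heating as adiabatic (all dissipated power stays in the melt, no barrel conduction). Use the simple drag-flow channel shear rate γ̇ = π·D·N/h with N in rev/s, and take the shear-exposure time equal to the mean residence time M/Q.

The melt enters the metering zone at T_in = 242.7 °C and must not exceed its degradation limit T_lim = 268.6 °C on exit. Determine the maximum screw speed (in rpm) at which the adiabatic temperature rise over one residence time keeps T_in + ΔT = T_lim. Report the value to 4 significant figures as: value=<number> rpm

Q_s = Q / 3600 = 296.6 / 3600 = 0.0823889 kg/s
t_res = M / Q_s = 10.93 / 0.0823889 = 132.664 s
Geometry in SI: D = 101.2 mm → 0.1012 m, h = 6.93 mm → 0.00693 m
ΔT_a = T_lim − T_in = 268.6 − 242.7 = 25.9 K
Invert ΔT = ηγ̇²t_res/(ρcp) for γ̇: γ̇_max² = ΔT_a ρ cp / (η t_res) = 25.9·1308·1803 / (3183·132.664) = 144.649 s⁻²
γ̇_max = √144.649 = 12.027 s⁻¹
N_max = γ̇_max·h / (π·D) = 12.027 · 0.00693 / (π · 0.1012) = 0.262156 rev/s = 15.7294 rpm

value=15.73 rpm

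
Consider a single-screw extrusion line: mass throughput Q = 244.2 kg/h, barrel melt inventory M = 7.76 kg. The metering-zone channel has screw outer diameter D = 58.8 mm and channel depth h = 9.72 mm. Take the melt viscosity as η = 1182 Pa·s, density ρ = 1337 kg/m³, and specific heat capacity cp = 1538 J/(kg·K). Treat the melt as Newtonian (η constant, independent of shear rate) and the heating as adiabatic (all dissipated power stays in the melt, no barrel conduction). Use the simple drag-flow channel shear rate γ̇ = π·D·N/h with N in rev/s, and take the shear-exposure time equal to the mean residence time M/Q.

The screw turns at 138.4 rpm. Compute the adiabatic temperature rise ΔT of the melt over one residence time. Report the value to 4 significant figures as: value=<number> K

value=126.4 K

Q_s = Q / 3600 = 244.2 / 3600 = 0.0678333 kg/s
t_res = M / Q_s = 7.76 ÷ 0.0678333 = 114.398 s
Geometry in metres: D = 58.8 mm → 0.0588 m, h = 9.72 mm → 0.00972 m; screw speed N = 138.4 rpm = 2.30667 rev/s
γ̇ = π·D·N / h = π · 0.0588 · 2.30667 / 0.00972 = 43.8375 s⁻¹
Adiabatic rise: ΔT = η γ̇² t_res / (ρ cp) = 1182·(43.8375)²·114.398 / (1337·1538) = 126.369 K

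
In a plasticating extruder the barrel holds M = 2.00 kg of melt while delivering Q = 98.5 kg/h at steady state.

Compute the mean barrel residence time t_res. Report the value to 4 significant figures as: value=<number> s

value=73.10 s

Convert throughput: Q = 98.5 kg/h = 98.5/3600 = 0.0273611 kg/s
Mean residence time: t_res = M/Q_s = 2.00 kg / 0.0273611 kg/s = 73.0964 s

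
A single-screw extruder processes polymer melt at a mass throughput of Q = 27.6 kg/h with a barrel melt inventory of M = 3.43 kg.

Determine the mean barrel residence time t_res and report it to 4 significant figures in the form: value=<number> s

value=447.4 s

Throughput in SI: Q_s = 27.6 kg/h ÷ 3600 s/h = 0.00766667 kg/s
t_res = M / Q_s = 3.43 / 0.00766667 = 447.391 s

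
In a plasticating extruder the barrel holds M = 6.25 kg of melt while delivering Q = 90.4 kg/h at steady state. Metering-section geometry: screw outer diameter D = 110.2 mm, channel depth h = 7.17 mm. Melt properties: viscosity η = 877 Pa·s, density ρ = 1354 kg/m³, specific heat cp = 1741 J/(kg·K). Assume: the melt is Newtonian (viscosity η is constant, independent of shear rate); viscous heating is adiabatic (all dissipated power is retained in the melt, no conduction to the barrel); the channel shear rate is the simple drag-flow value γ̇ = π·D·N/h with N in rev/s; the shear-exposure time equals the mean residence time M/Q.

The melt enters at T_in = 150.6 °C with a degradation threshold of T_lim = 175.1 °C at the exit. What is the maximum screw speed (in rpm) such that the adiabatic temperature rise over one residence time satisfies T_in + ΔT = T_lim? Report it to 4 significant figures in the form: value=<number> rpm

Convert throughput: Q = 90.4 kg/h = 90.4/3600 = 0.0251111 kg/s
t_res = M / Q_s = 6.25 ÷ 0.0251111 = 248.894 s
D = 110.2 mm = 0.1102 m;  h = 7.17 mm = 0.00717 m
ΔT_a = T_lim − T_in = 175.1 °C − 150.6 °C = 24.5 K
Invert ΔT = ηγ̇²t_res/(ρcp) for γ̇: γ̇_max² = ΔT_a ρ cp / (η t_res) = 24.5·1354·1741 / (877·248.894) = 264.588 s⁻²
Take the square root: γ̇_max = √(264.588) = 16.2662 s⁻¹
Solve γ̇ = πDN/h for N: N_max = γ̇_max·h/(π·D) = 16.2662 × 0.00717 / (π × 0.1102) = 0.336878 rev/s = 20.2127 rpm

value=20.21 rpm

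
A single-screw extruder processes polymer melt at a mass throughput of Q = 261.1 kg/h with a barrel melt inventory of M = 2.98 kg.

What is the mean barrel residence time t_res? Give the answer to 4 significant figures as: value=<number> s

value=41.09 s

Convert throughput: Q = 261.1 kg/h = 261.1/3600 = 0.0725278 kg/s
Mean residence time: t_res = M/Q_s = 2.98 kg / 0.0725278 kg/s = 41.0877 s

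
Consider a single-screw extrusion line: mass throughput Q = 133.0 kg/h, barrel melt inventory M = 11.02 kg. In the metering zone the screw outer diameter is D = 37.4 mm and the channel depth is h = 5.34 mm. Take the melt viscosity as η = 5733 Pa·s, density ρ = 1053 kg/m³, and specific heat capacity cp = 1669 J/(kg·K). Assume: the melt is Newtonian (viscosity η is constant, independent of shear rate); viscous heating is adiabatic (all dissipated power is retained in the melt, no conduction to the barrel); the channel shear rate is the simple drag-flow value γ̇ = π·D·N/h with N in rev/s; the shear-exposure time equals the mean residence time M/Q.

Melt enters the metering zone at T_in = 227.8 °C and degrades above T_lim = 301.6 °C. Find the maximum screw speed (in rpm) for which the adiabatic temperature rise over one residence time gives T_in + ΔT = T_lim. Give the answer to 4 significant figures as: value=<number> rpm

value=23.75 rpm

Convert throughput: Q = 133.0 kg/h = 133.0/3600 = 0.0369444 kg/s
t_res = M / Q_s = 11.02 ÷ 0.0369444 = 298.286 s
Convert to metres: D = 0.0374 m, h = 0.00534 m
Allowable rise: ΔT_a = T_lim − T_in = 301.6 − 227.8 = 73.8 K
Invert ΔT = ηγ̇²t_res/(ρcp) for γ̇: γ̇_max² = ΔT_a ρ cp / (η t_res) = 73.8·1053·1669 / (5733·298.286) = 75.845 s⁻²
γ̇_max = √75.845 = 8.7089 s⁻¹
N_max = γ̇_max h / (πD) = 8.7089·0.00534/(π·0.0374) = 0.395807 rev/s → ×60 = 23.7484 rpm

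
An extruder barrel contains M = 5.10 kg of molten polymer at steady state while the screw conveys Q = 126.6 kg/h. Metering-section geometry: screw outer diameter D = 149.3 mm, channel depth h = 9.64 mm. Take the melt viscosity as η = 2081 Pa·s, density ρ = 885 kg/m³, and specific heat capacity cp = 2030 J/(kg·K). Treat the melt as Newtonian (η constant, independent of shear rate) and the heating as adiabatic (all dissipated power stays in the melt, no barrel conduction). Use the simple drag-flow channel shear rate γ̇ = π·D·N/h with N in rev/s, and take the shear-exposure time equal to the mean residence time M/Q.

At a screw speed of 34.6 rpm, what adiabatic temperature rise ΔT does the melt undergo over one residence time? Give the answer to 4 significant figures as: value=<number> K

Convert throughput: Q = 126.6 kg/h = 126.6/3600 = 0.0351667 kg/s
t_res = M / Q_s = 5.10 ÷ 0.0351667 = 145.024 s
Geometry in metres: D = 149.3 mm → 0.1493 m, h = 9.64 mm → 0.00964 m; screw speed N = 34.6 rpm = 0.576667 rev/s
γ̇ = π D N / h = (π)(0.1493)(0.576667) / 0.00964 = 28.0581 s⁻¹
Adiabatic rise: ΔT = η γ̇² t_res / (ρ cp) = 2081·(28.0581)²·145.024 / (885·2030) = 132.247 K

value=132.2 K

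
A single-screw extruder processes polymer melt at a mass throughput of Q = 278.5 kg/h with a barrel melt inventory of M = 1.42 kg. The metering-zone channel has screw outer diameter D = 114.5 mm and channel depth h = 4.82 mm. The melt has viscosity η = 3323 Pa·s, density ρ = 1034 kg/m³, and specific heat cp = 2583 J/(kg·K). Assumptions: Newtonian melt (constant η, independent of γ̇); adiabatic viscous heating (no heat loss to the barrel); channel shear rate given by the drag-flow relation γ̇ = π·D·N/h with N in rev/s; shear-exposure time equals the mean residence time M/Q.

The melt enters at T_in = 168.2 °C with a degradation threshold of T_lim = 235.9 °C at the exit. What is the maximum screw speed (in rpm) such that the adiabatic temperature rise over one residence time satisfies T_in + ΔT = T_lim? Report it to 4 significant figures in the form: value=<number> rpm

Throughput in SI: Q_s = 278.5 kg/h ÷ 3600 s/h = 0.0773611 kg/s
t_res = M / Q_s = 1.42 ÷ 0.0773611 = 18.3555 s
Convert to metres: D = 0.1145 m, h = 0.00482 m
ΔT_a = T_lim − T_in = 235.9 − 168.2 = 67.7 K
γ̇_max² = ΔT_a·ρ·cp / (η·t_res) = [67.7 × 1034 × 2583] / [3323 × 18.3555] = 2964.41 s⁻²
γ̇_max = sqrt(2964.41) = 54.4464 s⁻¹
N_max = γ̇_max h / (πD) = 54.4464·0.00482/(π·0.1145) = 0.729559 rev/s → ×60 = 43.7735 rpm

value=43.77 rpm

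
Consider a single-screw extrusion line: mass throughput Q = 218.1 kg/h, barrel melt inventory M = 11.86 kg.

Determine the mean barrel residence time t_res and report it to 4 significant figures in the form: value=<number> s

Convert throughput: Q = 218.1 kg/h = 218.1/3600 = 0.0605833 kg/s
t_res = M / Q_s = 11.86 ÷ 0.0605833 = 195.763 s

value=195.8 s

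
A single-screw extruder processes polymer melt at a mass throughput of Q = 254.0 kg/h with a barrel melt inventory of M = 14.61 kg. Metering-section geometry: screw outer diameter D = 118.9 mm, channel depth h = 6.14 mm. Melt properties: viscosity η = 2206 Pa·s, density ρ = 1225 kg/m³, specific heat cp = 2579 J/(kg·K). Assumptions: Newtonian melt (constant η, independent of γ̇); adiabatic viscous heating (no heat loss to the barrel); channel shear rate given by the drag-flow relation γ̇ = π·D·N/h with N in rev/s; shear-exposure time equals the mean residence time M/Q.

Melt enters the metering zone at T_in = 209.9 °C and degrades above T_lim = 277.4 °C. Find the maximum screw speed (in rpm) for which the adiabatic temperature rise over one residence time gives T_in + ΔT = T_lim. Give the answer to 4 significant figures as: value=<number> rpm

value=21.31 rpm

Convert throughput: Q = 254.0 kg/h = 254.0/3600 = 0.0705556 kg/s
t_res = M / Q_s = 14.61 ÷ 0.0705556 = 207.071 s
Convert to metres: D = 0.1189 m, h = 0.00614 m
ΔT_a = T_lim − T_in = 277.4 − 209.9 = 67.5 K
Invert ΔT = ηγ̇²t_res/(ρcp) for γ̇: γ̇_max² = ΔT_a ρ cp / (η t_res) = 67.5·1225·2579 / (2206·207.071) = 466.839 s⁻²
Take the square root: γ̇_max = √(466.839) = 21.6064 s⁻¹
N_max = γ̇_max·h / (π·D) = 21.6064 · 0.00614 / (π · 0.1189) = 0.355157 rev/s = 21.3094 rpm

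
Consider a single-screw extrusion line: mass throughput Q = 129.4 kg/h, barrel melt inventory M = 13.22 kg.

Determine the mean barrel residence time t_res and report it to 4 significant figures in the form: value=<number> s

value=367.8 s

Q_s = Q / 3600 = 129.4 / 3600 = 0.0359444 kg/s
t_res = M / Q_s = 13.22 ÷ 0.0359444 = 367.79 s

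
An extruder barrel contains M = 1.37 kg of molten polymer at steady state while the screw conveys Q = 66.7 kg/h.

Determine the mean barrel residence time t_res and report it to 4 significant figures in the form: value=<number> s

value=73.94 s

Throughput in SI: Q_s = 66.7 kg/h ÷ 3600 s/h = 0.0185278 kg/s
t_res = M / Q_s = 1.37 / 0.0185278 = 73.943 s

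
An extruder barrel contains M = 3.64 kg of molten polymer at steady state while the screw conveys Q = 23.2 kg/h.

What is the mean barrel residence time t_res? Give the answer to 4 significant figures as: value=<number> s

Throughput in SI: Q_s = 23.2 kg/h ÷ 3600 s/h = 0.00644444 kg/s
t_res = M / Q_s = 3.64 / 0.00644444 = 564.828 s

value=564.8 s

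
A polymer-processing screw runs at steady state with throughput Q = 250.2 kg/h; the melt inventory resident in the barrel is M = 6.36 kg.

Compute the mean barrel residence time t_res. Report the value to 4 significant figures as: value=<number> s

value=91.51 s

Q_s = Q / 3600 = 250.2 / 3600 = 0.0695 kg/s
t_res = M / Q_s = 6.36 / 0.0695 = 91.5108 s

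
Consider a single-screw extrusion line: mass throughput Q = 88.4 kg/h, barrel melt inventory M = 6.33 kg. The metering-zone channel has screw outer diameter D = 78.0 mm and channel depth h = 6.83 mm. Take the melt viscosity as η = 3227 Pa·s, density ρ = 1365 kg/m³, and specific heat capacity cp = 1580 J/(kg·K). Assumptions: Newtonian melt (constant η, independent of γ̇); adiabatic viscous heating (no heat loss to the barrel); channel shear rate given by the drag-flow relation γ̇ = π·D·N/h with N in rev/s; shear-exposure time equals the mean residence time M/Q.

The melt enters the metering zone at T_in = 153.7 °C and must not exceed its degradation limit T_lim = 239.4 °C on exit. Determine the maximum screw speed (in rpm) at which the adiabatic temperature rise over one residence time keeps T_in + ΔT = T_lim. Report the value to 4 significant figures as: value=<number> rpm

Q_s = Q / 3600 = 88.4 / 3600 = 0.0245556 kg/s
t_res = M / Q_s = 6.33 / 0.0245556 = 257.783 s
Convert to metres: D = 0.078 m, h = 0.00683 m
Allowable rise: ΔT_a = T_lim − T_in = 239.4 − 153.7 = 85.7 K
γ̇_max² = ΔT_a·ρ·cp / (η·t_res) = [85.7 × 1365 × 1580] / [3227 × 257.783] = 222.186 s⁻²
Take the square root: γ̇_max = √(222.186) = 14.9059 s⁻¹
N_max = γ̇_max·h / (π·D) = 14.9059 · 0.00683 / (π · 0.078) = 0.415466 rev/s = 24.9279 rpm

value=24.93 rpm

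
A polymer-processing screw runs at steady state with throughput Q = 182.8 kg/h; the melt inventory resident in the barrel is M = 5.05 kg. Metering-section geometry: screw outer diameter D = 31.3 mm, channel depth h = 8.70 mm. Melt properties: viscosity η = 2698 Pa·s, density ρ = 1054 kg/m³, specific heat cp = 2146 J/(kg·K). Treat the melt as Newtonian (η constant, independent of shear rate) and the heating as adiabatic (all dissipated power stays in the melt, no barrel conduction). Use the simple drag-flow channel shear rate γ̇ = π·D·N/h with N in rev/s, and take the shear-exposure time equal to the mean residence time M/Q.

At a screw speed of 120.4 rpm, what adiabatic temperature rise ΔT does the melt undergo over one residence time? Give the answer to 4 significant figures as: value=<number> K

value=61.02 K

Q_s = Q / 3600 = 182.8 / 3600 = 0.0507778 kg/s
t_res = M / Q_s = 5.05 / 0.0507778 = 99.453 s
Convert to SI: D = 0.0313 m, h = 0.0087 m, N = 120.4/60 = 2.00667 rev/s
γ̇ = π D N / h = (π)(0.0313)(2.00667) / 0.0087 = 22.6804 s⁻¹
ΔT = η·γ̇²·t_res / (ρ·cp) = 2698 · (22.6804)² · 99.453 / (1054 · 2146) = 61.0225 K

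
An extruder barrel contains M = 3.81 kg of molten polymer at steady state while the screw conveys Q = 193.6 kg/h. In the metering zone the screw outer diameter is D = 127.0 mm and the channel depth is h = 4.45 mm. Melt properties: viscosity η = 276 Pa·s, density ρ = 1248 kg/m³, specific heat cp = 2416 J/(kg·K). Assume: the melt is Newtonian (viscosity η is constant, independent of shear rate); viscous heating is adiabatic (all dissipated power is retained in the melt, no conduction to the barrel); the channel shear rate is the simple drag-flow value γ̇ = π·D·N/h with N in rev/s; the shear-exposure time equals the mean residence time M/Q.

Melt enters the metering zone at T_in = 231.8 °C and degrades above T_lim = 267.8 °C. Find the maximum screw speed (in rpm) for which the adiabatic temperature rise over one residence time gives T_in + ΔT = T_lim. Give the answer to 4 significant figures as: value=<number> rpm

Convert throughput: Q = 193.6 kg/h = 193.6/3600 = 0.0537778 kg/s
Mean residence time: t_res = M/Q_s = 3.81 kg / 0.0537778 kg/s = 70.8471 s
Geometry in SI: D = 127.0 mm → 0.127 m, h = 4.45 mm → 0.00445 m
ΔT_a = T_lim − T_in = 267.8 − 231.8 = 36 K
γ̇_max² = ΔT_a·ρ·cp / (η·t_res) = [36 × 1248 × 2416] / [276 × 70.8471] = 5551.15 s⁻²
γ̇_max = sqrt(5551.15) = 74.506 s⁻¹
N_max = γ̇_max h / (πD) = 74.506·0.00445/(π·0.127) = 0.830994 rev/s → ×60 = 49.8596 rpm

value=49.86 rpm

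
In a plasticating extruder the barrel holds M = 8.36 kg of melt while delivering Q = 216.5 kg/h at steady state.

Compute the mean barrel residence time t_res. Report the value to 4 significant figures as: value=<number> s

Throughput in SI: Q_s = 216.5 kg/h ÷ 3600 s/h = 0.0601389 kg/s
t_res = M / Q_s = 8.36 ÷ 0.0601389 = 139.012 s

value=139.0 s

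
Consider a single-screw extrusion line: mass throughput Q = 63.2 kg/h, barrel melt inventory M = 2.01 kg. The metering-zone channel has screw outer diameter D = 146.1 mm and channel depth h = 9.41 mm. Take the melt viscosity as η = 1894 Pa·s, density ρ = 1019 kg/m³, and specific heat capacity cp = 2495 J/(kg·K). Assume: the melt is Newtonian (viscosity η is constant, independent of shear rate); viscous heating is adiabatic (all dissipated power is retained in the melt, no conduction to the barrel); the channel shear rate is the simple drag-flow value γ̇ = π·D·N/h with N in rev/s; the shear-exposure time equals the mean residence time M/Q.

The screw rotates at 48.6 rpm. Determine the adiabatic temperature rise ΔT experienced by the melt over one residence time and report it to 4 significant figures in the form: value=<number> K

Convert throughput: Q = 63.2 kg/h = 63.2/3600 = 0.0175556 kg/s
Mean residence time: t_res = M/Q_s = 2.01 kg / 0.0175556 kg/s = 114.494 s
D = 146.1 mm = 0.1461 m;  h = 9.41 mm = 0.00941 m;  N = 48.6 rpm / 60 = 0.81 rev/s
Shear rate: γ̇ = πDN/h = π·0.1461·0.81/0.00941 = 39.5089 s⁻¹
Adiabatic rise: ΔT = η γ̇² t_res / (ρ cp) = 1894·(39.5089)²·114.494 / (1019·2495) = 133.14 K

value=133.1 K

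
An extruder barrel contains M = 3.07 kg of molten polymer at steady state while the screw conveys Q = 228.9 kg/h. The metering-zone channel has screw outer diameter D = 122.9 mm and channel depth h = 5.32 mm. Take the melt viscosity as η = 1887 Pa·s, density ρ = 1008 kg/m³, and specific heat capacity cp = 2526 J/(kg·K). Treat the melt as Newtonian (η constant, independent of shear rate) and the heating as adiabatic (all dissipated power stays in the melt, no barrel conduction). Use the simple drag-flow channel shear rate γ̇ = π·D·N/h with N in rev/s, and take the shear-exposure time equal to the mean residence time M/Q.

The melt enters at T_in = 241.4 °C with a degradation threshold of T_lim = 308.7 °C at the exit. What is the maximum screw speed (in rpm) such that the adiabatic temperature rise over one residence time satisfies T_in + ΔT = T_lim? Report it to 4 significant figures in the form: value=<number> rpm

value=35.85 rpm

Convert throughput: Q = 228.9 kg/h = 228.9/3600 = 0.0635833 kg/s
t_res = M / Q_s = 3.07 ÷ 0.0635833 = 48.2831 s
Geometry in SI: D = 122.9 mm → 0.1229 m, h = 5.32 mm → 0.00532 m
ΔT_a = T_lim − T_in = 308.7 − 241.4 = 67.3 K
γ̇_max² = ΔT_a·ρ·cp / (η·t_res) = [67.3 × 1008 × 2526] / [1887 × 48.2831] = 1880.8 s⁻²
γ̇_max = sqrt(1880.8) = 43.3682 s⁻¹
N_max = γ̇_max·h / (π·D) = 43.3682 · 0.00532 / (π · 0.1229) = 0.597559 rev/s = 35.8535 rpm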